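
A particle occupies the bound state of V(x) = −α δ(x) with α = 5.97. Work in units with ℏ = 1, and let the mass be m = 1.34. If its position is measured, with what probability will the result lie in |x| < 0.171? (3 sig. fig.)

P = 0.935

The normalised bound state is ψ = √κ e^{−κ|x|} with κ = mα/ℏ² = 8.000.
P(|x| < d) = ∫_{−d}^{d} κ e^{−2κ|x|} dx = 1 − e^{−2κd} = 1 − e^{−2.736} = 0.9352.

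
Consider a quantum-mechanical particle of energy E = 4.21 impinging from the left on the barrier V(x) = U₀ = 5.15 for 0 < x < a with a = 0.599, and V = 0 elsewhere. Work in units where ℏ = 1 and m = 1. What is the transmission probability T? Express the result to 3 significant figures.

E < U₀: inside the barrier ψ ∝ e^{±κx} with κ = √(2m(U₀ − E))/ℏ = 1.371.
κa = 0.8213, sinh(κa) = 0.9168.
The exact tunnelling result is T⁻¹ = 1 + U₀² sinh²(κa) / [4E(U₀ − E)] = 2.408, so T = 0.415.

T = 0.415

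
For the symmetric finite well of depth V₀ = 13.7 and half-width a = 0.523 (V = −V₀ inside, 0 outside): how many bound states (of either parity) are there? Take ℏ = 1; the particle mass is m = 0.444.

The dimensionless depth is z₀ = a√(2mV₀)/ℏ = 0.523 × √(12.17) = 1.824.
A new bound state (alternating even/odd) appears each time z₀ passes a multiple of π/2, so N = ⌊2z₀/π⌋ + 1 = ⌊1.161⌋ + 1 = 2.

N = 2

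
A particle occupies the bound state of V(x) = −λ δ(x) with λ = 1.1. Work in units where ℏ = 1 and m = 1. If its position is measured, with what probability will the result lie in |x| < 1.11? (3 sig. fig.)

The normalised bound state is ψ = √κ e^{−κ|x|} with κ = mλ/ℏ² = 1.100.
P(|x| < d) = ∫_{−d}^{d} κ e^{−2κ|x|} dx = 1 − e^{−2κd} = 1 − e^{−2.442} = 0.9130.

P = 0.913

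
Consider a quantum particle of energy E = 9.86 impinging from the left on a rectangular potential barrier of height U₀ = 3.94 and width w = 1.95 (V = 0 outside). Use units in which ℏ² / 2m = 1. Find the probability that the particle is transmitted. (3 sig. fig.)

T = 0.938

Above the barrier the interior wavenumber is k₂ = √(2m(E − U₀))/ℏ = 2.433, giving phase k₂w = 4.745.
Matching at both interfaces gives T⁻¹ = 1 + U₀² sin²(k₂w) / [4E(E − U₀)] = 1.066, hence T = 0.938.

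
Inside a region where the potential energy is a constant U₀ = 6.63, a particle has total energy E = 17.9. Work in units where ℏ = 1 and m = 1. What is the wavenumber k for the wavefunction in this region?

With E > U₀ the solution is oscillatory, ψ ∝ e^{±ikx} with k = √(2m(E − U₀))/ℏ.
k = √(2 × 1 × 11.27) = 4.748.

k = 4.75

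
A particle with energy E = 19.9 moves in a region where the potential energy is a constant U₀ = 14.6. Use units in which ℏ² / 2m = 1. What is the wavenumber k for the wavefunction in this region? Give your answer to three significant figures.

With E > U₀ the solution is oscillatory, ψ ∝ e^{±ikx} with k = √(2m(E − U₀))/ℏ.
k = √(2 × 0.5 × 5.3) = 2.302.

k = 2.30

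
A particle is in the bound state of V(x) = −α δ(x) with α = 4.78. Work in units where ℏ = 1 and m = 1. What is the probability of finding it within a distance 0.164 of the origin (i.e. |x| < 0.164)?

P = 0.792

The normalised bound state is ψ = √κ e^{−κ|x|} with κ = mα/ℏ² = 4.780.
P(|x| < d) = ∫_{−d}^{d} κ e^{−2κ|x|} dx = 1 − e^{−2κd} = 1 − e^{−1.568} = 0.7915.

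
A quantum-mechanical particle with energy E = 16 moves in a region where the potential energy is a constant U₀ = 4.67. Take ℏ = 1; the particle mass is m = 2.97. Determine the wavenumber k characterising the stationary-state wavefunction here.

With E > U₀ the solution is oscillatory, ψ ∝ e^{±ikx} with k = √(2m(E − U₀))/ℏ.
k = √(2 × 2.97 × 11.33) = 8.204.

k = 8.20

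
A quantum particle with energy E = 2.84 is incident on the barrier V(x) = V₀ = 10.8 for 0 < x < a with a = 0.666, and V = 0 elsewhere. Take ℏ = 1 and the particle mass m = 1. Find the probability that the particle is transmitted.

E < V₀: inside the barrier ψ ∝ e^{±κx} with κ = √(2m(V₀ − E))/ℏ = 3.990.
κa = 2.657, sinh(κa) = 7.094.
The exact tunnelling result is T⁻¹ = 1 + V₀² sinh²(κa) / [4E(V₀ − E)] = 65.91, so T = 0.0152.

T = 0.0152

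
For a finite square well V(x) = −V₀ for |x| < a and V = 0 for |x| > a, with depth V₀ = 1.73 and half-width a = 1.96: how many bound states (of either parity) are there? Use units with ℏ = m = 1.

N = 3

The dimensionless depth is z₀ = a√(2mV₀)/ℏ = 1.96 × √(3.460) = 3.646.
A new bound state (alternating even/odd) appears each time z₀ passes a multiple of π/2, so N = ⌊2z₀/π⌋ + 1 = ⌊2.321⌋ + 1 = 3.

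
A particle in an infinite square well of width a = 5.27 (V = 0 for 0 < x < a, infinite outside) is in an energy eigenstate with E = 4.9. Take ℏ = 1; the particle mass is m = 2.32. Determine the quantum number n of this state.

For an infinite well E_n = n²π²ℏ²/(2ma²), so n = (a/πℏ)√(2mE).
n = (5.27/π) × √(2 × 2.32 × 4.9) = 7.999 → n = 8.

n = 8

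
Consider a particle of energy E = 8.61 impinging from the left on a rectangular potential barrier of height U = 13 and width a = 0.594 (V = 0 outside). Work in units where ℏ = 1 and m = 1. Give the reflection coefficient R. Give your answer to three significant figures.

R = 0.899

E < U: inside the barrier ψ ∝ e^{±κx} with κ = √(2m(U − E))/ℏ = 2.963.
κa = 1.760, sinh(κa) = 2.820.
Matching ψ, ψ′ at both faces gives T = [1 + U² sinh²(κa) / (4E(U − E))]⁻¹ = 1/9.892 = 0.101.
R = 1 − T = 0.899.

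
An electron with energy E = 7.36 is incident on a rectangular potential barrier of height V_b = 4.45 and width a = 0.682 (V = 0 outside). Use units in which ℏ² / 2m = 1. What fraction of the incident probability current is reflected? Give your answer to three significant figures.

R = 0.163

E > V_b: inside the barrier k₂ = √(2m(E − V_b))/ℏ = 1.706, k₂a = 1.163.
T = [1 + V_b² sin²(k₂a) / (4E(E − V_b))]⁻¹ = 1/1.195 = 0.837.
R = 1 − T = 0.163.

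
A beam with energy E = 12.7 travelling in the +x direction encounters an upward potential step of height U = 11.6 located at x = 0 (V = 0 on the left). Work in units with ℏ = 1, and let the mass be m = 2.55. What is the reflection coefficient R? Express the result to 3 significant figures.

On each side the TISE gives plane waves with k = √(2m(E − V))/ℏ: k₁ = √(2·2.55·12.7) = 8.048, k₂ = √(2·2.55·1.1) = 2.369.
Matching ψ and ψ′ at x = 0 gives r = (k₁ − k₂)/(k₁ + k₂), so R = r² = 0.2973 and T = 1 − R = 0.7027.

R = 0.297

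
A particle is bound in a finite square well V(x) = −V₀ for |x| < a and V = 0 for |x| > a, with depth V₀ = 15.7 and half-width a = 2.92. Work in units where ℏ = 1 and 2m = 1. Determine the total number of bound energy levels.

N = 8

The dimensionless depth is z₀ = a√(2mV₀)/ℏ = 2.92 × √(15.70) = 11.57.
A new bound state (alternating even/odd) appears each time z₀ passes a multiple of π/2, so N = ⌊2z₀/π⌋ + 1 = ⌊7.366⌋ + 1 = 8.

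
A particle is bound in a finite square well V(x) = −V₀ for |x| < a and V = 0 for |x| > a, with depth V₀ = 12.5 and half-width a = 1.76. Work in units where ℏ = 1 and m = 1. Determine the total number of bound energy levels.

N = 6

Define the well-strength parameter z₀ = (a/ℏ)√(2mV₀) = 1.76 × √(2·1·12.5) = 8.800.
The even/odd transcendental equations gain one root per π/2 in z₀, giving N = 1 + ⌊2z₀/π⌋ = 1 + ⌊5.602⌋ = 6.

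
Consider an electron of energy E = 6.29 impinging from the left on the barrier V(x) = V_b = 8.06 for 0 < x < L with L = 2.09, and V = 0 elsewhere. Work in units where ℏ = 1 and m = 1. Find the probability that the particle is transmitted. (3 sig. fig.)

Since E < V_b the interior solution is evanescent with decay constant κ = √(2m(V_b − E))/ℏ = 1.881.
κL = 3.932, sinh(κL) = 25.50.
The exact tunnelling result is T⁻¹ = 1 + V_b² sinh²(κL) / [4E(V_b − E)] = 949.8, so T = 0.00105.

T = 0.00105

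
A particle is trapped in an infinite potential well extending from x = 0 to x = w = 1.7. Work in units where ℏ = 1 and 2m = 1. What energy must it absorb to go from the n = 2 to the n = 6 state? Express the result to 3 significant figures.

E_n = n²π²ℏ²/(2mw²), so ΔE = (6² − 2²) π²ℏ²/(2mw²).
ΔE = 32 × π² / (2 × 0.5 × 1.7²) = 109.3.

ΔE = 109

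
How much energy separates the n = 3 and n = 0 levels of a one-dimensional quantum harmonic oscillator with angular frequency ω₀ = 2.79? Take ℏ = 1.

E_n = ℏω₀(n + ½), so ΔE = (3 − 0) ℏω₀ = 3 × 2.79 = 8.370.

ΔE = 8.37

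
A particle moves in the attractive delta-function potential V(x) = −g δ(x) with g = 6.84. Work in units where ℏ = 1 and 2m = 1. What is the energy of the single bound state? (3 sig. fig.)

E = -11.7

The bound state is ψ(x) = √κ e^{−κ|x|}. The derivative jump ψ'(0⁺) − ψ'(0⁻) = −(2mg/ℏ²)ψ(0) fixes κ = mg/ℏ² = 3.420.
Then E = −ℏ²κ²/(2m) = −mg²/(2ℏ²) = -11.70.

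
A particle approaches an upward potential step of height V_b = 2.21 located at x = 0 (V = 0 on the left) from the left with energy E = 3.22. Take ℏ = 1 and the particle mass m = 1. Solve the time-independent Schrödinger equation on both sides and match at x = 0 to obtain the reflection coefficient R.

The wavenumbers are k₁ = √(2mE)/ℏ = 2.538 on the left and k₂ = √(2m(E − V_b))/ℏ = 1.421 on the right.
Matching ψ and ψ′ at x = 0 gives r = (k₁ − k₂)/(k₁ + k₂), so R = r² = 0.07953 and T = 1 − R = 0.9205.

R = 0.0795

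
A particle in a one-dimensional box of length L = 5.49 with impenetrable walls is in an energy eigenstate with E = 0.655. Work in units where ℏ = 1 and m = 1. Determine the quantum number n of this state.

n = 2

For an infinite well E_n = n²π²ℏ²/(2mL²), so n = (L/πℏ)√(2mE).
n = (5.49/π) × √(2 × 1 × 0.655) = 2.000 → n = 2.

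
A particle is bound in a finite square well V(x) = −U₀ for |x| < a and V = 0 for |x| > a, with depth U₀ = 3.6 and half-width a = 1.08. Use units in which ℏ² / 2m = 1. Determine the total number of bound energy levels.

The dimensionless depth is z₀ = a√(2mU₀)/ℏ = 1.08 × √(3.600) = 2.049.
A new bound state (alternating even/odd) appears each time z₀ passes a multiple of π/2, so N = ⌊2z₀/π⌋ + 1 = ⌊1.305⌋ + 1 = 2.

N = 2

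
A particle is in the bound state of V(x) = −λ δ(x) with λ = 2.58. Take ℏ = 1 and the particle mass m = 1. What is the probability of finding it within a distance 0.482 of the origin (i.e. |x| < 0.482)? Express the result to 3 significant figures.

P = 0.917

The normalised bound state is ψ = √κ e^{−κ|x|} with κ = mλ/ℏ² = 2.580.
P(|x| < d) = ∫_{−d}^{d} κ e^{−2κ|x|} dx = 1 − e^{−2κd} = 1 − e^{−2.487} = 0.9169.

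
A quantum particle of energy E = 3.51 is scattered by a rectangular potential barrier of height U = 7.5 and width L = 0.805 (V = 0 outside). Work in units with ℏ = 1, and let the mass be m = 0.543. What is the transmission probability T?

T = 0.130

E < U: inside the barrier ψ ∝ e^{±κx} with κ = √(2m(U − E))/ℏ = 2.082.
κL = 1.676, sinh(κL) = 2.578.
Matching ψ, ψ′ at both faces gives T = [1 + U² sinh²(κL) / (4E(U − E))]⁻¹ = 1/7.672 = 0.130.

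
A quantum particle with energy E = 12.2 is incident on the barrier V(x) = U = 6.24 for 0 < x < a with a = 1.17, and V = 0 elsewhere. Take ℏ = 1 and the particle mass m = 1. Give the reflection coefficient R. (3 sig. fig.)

R = 0.0757

E > U: inside the barrier k₂ = √(2m(E − U))/ℏ = 3.453, k₂a = 4.039.
T = [1 + U² sin²(k₂a) / (4E(E − U))]⁻¹ = 1/1.082 = 0.924.
R = 1 − T = 0.0757.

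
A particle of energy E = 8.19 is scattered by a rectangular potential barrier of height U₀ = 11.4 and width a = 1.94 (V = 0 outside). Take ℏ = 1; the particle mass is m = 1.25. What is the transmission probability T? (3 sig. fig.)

T = 0.0000545

E < U₀: inside the barrier ψ ∝ e^{±κx} with κ = √(2m(U₀ − E))/ℏ = 2.833.
κa = 5.496, sinh(κa) = 121.8.
Matching ψ, ψ′ at both faces gives T = [1 + U₀² sinh²(κa) / (4E(U₀ − E))]⁻¹ = 1/18340 = 0.0000545.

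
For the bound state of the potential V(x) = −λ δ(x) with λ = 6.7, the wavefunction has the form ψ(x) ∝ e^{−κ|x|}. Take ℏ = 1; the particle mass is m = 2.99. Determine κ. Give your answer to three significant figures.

κ = 20.0

Integrate −(ℏ²/2m)ψ'' − λδ(x)ψ = Eψ from −ε to +ε: the ψ'' term gives ψ'(0⁺) − ψ'(0⁻) and the δ term gives −(2mλ/ℏ²)ψ(0).
With ψ ∝ e^{−κ|x|} this yields −2κ = −2mλ/ℏ², so κ = mλ/ℏ² = 20.03.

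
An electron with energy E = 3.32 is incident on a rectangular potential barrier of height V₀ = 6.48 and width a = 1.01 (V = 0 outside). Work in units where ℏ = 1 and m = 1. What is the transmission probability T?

E < V₀: inside the barrier ψ ∝ e^{±κx} with κ = √(2m(V₀ − E))/ℏ = 2.514.
κa = 2.539, sinh(κa) = 6.295.
Matching ψ, ψ′ at both faces gives T = [1 + V₀² sinh²(κa) / (4E(V₀ − E))]⁻¹ = 1/40.65 = 0.0246.

T = 0.0246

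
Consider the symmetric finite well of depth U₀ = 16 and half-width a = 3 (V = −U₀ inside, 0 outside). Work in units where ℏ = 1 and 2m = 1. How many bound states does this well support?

Define the well-strength parameter z₀ = (a/ℏ)√(2mU₀) = 3 × √(2·0.5·16) = 12.00.
The even/odd transcendental equations gain one root per π/2 in z₀, giving N = 1 + ⌊2z₀/π⌋ = 1 + ⌊7.639⌋ = 8.

N = 8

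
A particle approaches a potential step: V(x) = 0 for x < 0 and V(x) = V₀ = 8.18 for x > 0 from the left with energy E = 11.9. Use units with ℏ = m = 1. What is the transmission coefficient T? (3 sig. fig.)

T = 0.920

On each side the TISE gives plane waves with k = √(2m(E − V))/ℏ: k₁ = √(2·1·11.9) = 4.879, k₂ = √(2·1·3.72) = 2.728.
Continuity of ψ and ψ′ at the step yields the reflection amplitude r = (k₁ − k₂)/(k₁ + k₂) = 0.2828; thus R = |r|² = 0.07997, T = 0.9200.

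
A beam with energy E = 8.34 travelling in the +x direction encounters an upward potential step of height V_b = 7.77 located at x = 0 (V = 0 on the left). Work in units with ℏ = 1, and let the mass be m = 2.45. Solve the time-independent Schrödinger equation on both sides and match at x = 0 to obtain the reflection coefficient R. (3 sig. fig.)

On each side the TISE gives plane waves with k = √(2m(E − V))/ℏ: k₁ = √(2·2.45·8.34) = 6.393, k₂ = √(2·2.45·0.57) = 1.671.
Matching ψ and ψ′ at x = 0 gives r = (k₁ − k₂)/(k₁ + k₂), so R = r² = 0.3428 and T = 1 − R = 0.6572.

R = 0.343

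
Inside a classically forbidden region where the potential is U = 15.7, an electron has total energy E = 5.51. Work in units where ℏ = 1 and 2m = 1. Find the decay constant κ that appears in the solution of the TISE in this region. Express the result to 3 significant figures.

κ = 3.19

Since E < U the TISE in this region is ψ'' = κ²ψ with κ = √(2m(U − E))/ℏ.
κ = √(2 × 0.5 × 10.19) = 3.192.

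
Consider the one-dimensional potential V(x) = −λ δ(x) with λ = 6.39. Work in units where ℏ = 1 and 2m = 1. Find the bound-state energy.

For x ≠ 0 the bound state is ψ ∝ e^{−κ|x|}; integrating the TISE across the delta gives the cusp condition 2κ = 2mλ/ℏ², so κ = 3.195.
Then E = −ℏ²κ²/(2m) = −mλ²/(2ℏ²) = -10.21.

E = -10.2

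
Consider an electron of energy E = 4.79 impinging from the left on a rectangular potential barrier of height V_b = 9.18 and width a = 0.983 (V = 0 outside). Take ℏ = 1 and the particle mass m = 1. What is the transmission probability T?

Since E < V_b the interior solution is evanescent with decay constant κ = √(2m(V_b − E))/ℏ = 2.963.
κa = 2.913, sinh(κa) = 9.176.
Matching ψ, ψ′ at both faces gives T = [1 + V_b² sinh²(κa) / (4E(V_b − E))]⁻¹ = 1/85.37 = 0.0117.

T = 0.0117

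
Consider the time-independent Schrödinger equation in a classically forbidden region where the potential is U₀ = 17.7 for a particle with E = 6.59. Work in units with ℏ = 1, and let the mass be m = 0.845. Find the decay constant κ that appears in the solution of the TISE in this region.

κ = 4.33

Since E < U₀ the TISE in this region is ψ'' = κ²ψ with κ = √(2m(U₀ − E))/ℏ.
κ = √(2 × 0.845 × 11.11) = 4.333.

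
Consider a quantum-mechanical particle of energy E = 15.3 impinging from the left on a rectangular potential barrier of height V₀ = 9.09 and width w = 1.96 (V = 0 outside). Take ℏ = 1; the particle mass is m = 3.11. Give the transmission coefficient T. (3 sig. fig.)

E > V₀: inside the barrier k₂ = √(2m(E − V₀))/ℏ = 6.215, k₂w = 12.18.
T = [1 + V₀² sin²(k₂w) / (4E(E − V₀))]⁻¹ = 1/1.031 = 0.970.

T = 0.970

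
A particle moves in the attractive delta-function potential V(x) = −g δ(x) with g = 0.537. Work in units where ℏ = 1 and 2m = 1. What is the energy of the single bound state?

E = -0.0721

The bound state is ψ(x) = √κ e^{−κ|x|}. The derivative jump ψ'(0⁺) − ψ'(0⁻) = −(2mg/ℏ²)ψ(0) fixes κ = mg/ℏ² = 0.2685.
Then E = −ℏ²κ²/(2m) = −mg²/(2ℏ²) = -0.07209.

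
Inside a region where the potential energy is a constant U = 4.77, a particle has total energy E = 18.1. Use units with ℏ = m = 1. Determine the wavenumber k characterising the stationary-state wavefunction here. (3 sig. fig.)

With E > U the solution is oscillatory, ψ ∝ e^{±ikx} with k = √(2m(E − U))/ℏ.
k = √(2 × 1 × 13.33) = 5.163.

k = 5.16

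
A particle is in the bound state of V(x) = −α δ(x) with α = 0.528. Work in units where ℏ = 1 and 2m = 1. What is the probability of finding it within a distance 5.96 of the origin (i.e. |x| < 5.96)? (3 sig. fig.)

P = 0.957

The normalised bound state is ψ = √κ e^{−κ|x|} with κ = mα/ℏ² = 0.2640.
P(|x| < d) = ∫_{−d}^{d} κ e^{−2κ|x|} dx = 1 − e^{−2κd} = 1 − e^{−3.147} = 0.9570.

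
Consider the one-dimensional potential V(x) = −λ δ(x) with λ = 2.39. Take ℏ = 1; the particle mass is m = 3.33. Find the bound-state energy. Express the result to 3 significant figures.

The bound state is ψ(x) = √κ e^{−κ|x|}. The derivative jump ψ'(0⁺) − ψ'(0⁻) = −(2mλ/ℏ²)ψ(0) fixes κ = mλ/ℏ² = 7.959.
Then E = −ℏ²κ²/(2m) = −mλ²/(2ℏ²) = -9.511.

E = -9.51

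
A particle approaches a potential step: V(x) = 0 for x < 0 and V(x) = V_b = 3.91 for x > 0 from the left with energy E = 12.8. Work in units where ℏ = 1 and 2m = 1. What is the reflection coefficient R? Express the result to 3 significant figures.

R = 0.00826

The wavenumbers are k₁ = √(2mE)/ℏ = 3.578 on the left and k₂ = √(2m(E − V_b))/ℏ = 2.982 on the right.
Continuity of ψ and ψ′ at the step yields the reflection amplitude r = (k₁ − k₂)/(k₁ + k₂) = 0.09088; thus R = |r|² = 0.008259, T = 0.9917.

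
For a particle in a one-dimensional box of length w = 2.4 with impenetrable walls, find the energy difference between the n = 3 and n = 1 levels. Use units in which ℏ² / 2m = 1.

E_n = n²π²ℏ²/(2mw²), so ΔE = (3² − 1²) π²ℏ²/(2mw²).
ΔE = 8 × π² / (2 × 0.5 × 2.4²) = 13.71.

ΔE = 13.7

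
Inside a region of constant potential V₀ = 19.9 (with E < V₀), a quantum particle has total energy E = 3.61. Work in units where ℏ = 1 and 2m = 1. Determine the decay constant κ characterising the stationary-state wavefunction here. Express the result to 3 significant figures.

κ = 4.04

Since E < V₀ the TISE in this region is ψ'' = κ²ψ with κ = √(2m(V₀ − E))/ℏ.
κ = √(2 × 0.5 × 16.29) = 4.036.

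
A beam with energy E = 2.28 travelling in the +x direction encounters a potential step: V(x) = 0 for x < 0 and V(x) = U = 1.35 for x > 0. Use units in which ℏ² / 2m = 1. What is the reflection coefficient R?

R = 0.0486

On each side the TISE gives plane waves with k = √(2m(E − V))/ℏ: k₁ = √(2·½·2.28) = 1.510, k₂ = √(2·½·0.93) = 0.9644.
Matching ψ and ψ′ at x = 0 gives r = (k₁ − k₂)/(k₁ + k₂), so R = r² = 0.04862 and T = 1 − R = 0.9514.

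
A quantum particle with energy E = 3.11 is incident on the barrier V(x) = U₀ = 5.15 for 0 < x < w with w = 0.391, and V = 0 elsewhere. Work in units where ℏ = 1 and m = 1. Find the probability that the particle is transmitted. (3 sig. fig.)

T = 0.556

E < U₀: inside the barrier ψ ∝ e^{±κx} with κ = √(2m(U₀ − E))/ℏ = 2.020.
κw = 0.7898, sinh(κw) = 0.8745.
Matching ψ, ψ′ at both faces gives T = [1 + U₀² sinh²(κw) / (4E(U₀ − E))]⁻¹ = 1/1.799 = 0.556.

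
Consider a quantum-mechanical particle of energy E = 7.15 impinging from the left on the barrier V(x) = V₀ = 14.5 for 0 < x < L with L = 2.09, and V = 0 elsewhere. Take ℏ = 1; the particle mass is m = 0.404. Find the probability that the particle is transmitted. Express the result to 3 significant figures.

E < V₀: inside the barrier ψ ∝ e^{±κx} with κ = √(2m(V₀ − E))/ℏ = 2.437.
κL = 5.093, sinh(κL) = 81.46.
The exact tunnelling result is T⁻¹ = 1 + V₀² sinh²(κL) / [4E(V₀ − E)] = 6637, so T = 0.000151.

T = 0.000151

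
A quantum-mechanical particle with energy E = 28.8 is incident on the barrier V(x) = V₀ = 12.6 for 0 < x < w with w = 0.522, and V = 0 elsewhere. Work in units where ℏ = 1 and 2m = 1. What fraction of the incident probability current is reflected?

R = 0.0595

E > V₀: inside the barrier k₂ = √(2m(E − V₀))/ℏ = 4.025, k₂w = 2.101.
T = [1 + V₀² sin²(k₂w) / (4E(E − V₀))]⁻¹ = 1/1.063 = 0.940.
R = 1 − T = 0.0595.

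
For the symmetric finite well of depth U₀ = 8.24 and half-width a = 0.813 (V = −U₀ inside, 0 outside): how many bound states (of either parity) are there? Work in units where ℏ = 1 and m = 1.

The dimensionless depth is z₀ = a√(2mU₀)/ℏ = 0.813 × √(16.48) = 3.300.
The even/odd transcendental equations gain one root per π/2 in z₀, giving N = 1 + ⌊2z₀/π⌋ = 1 + ⌊2.101⌋ = 3.

N = 3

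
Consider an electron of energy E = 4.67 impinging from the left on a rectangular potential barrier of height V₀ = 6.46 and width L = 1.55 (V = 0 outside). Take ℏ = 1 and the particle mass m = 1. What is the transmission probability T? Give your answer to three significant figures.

T = 0.00906

Since E < V₀ the interior solution is evanescent with decay constant κ = √(2m(V₀ − E))/ℏ = 1.892.
κL = 2.933, sinh(κL) = 9.363.
Matching ψ, ψ′ at both faces gives T = [1 + V₀² sinh²(κL) / (4E(V₀ − E))]⁻¹ = 1/110.4 = 0.00906.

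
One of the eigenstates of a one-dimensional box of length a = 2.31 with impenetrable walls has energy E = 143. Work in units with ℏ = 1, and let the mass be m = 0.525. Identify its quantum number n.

For an infinite well E_n = n²π²ℏ²/(2ma²), so n = (a/πℏ)√(2mE).
n = (2.31/π) × √(2 × 0.525 × 143) = 9.010 → n = 9.

n = 9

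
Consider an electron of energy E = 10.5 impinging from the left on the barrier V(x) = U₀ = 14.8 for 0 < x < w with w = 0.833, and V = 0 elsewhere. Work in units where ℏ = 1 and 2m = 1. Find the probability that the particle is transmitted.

T = 0.100

Since E < U₀ the interior solution is evanescent with decay constant κ = √(2m(U₀ − E))/ℏ = 2.074.
κw = 1.727, sinh(κw) = 2.724.
Matching ψ, ψ′ at both faces gives T = [1 + U₀² sinh²(κw) / (4E(U₀ − E))]⁻¹ = 1/9.999 = 0.100.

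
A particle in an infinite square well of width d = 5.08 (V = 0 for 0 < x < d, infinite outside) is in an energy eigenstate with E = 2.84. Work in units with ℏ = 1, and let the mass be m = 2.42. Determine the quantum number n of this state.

n = 6

From E_n = n²π²ℏ²/(2md²) invert to n = √(2md²E)/(πℏ).
n = (5.08/π) × √(2 × 2.42 × 2.84) = 5.995 → n = 6.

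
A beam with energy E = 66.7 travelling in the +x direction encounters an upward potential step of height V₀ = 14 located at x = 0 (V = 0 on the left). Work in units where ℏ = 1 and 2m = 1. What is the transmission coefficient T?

T = 0.997

The wavenumbers are k₁ = √(2mE)/ℏ = 8.167 on the left and k₂ = √(2m(E − V₀))/ℏ = 7.259 on the right.
Matching ψ and ψ′ at x = 0 gives r = (k₁ − k₂)/(k₁ + k₂), so R = r² = 0.003461 and T = 1 − R = 0.9965.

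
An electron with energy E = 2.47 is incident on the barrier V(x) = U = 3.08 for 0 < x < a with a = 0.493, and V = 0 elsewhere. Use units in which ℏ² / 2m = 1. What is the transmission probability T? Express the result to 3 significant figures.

T = 0.803

Since E < U the interior solution is evanescent with decay constant κ = √(2m(U − E))/ℏ = 0.7810.
κa = 0.3850, sinh(κa) = 0.3946.
Matching ψ, ψ′ at both faces gives T = [1 + U² sinh²(κa) / (4E(U − E))]⁻¹ = 1/1.245 = 0.803.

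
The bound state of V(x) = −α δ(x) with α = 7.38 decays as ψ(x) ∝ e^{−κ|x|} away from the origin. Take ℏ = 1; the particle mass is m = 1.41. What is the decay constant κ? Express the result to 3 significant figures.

Integrating the TISE across x = 0 gives the cusp condition ψ'(0⁺) − ψ'(0⁻) = −(2mα/ℏ²)ψ(0).
With ψ ∝ e^{−κ|x|} this yields −2κ = −2mα/ℏ², so κ = mα/ℏ² = 10.41.

κ = 10.4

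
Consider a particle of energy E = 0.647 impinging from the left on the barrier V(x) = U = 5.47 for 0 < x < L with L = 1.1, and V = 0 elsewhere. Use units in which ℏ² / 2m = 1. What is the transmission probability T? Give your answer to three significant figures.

T = 0.0133

Since E < U the interior solution is evanescent with decay constant κ = √(2m(U − E))/ℏ = 2.196.
κL = 2.416, sinh(κL) = 5.554.
Matching ψ, ψ′ at both faces gives T = [1 + U² sinh²(κL) / (4E(U − E))]⁻¹ = 1/74.96 = 0.0133.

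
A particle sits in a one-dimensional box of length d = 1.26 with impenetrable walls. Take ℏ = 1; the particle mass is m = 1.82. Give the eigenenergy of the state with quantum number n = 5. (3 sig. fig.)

Requiring ψ(0) = ψ(d) = 0 quantises k = nπ/d, hence E_n = ℏ²k²/2m = n²π²ℏ²/(2md²).
E_5 = 5² × π² / (2 × 1.82 × 1.26²) = 42.70.

E = 42.7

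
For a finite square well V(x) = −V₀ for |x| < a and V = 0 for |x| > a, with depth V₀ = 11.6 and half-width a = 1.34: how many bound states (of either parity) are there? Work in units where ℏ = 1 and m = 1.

N = 5

Define the well-strength parameter z₀ = (a/ℏ)√(2mV₀) = 1.34 × √(2·1·11.6) = 6.454.
A new bound state (alternating even/odd) appears each time z₀ passes a multiple of π/2, so N = ⌊2z₀/π⌋ + 1 = ⌊4.109⌋ + 1 = 5.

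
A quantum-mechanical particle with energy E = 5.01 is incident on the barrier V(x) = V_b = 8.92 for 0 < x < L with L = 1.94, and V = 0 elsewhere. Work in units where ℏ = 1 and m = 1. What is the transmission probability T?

Since E < V_b the interior solution is evanescent with decay constant κ = √(2m(V_b − E))/ℏ = 2.796.
κL = 5.425, sinh(κL) = 113.5.
Matching ψ, ψ′ at both faces gives T = [1 + V_b² sinh²(κL) / (4E(V_b − E))]⁻¹ = 1/13080 = 0.0000764.

T = 0.0000764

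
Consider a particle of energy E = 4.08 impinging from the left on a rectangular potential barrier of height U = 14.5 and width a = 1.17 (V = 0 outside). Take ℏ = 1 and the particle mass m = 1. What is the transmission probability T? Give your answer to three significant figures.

T = 0.0000742

Since E < U the interior solution is evanescent with decay constant κ = √(2m(U − E))/ℏ = 4.565.
κa = 5.341, sinh(κa) = 104.4.
Matching ψ, ψ′ at both faces gives T = [1 + U² sinh²(κa) / (4E(U − E))]⁻¹ = 1/13470 = 0.0000742.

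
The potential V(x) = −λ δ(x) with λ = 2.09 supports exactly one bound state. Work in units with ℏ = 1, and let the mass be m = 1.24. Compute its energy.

The bound state is ψ(x) = √κ e^{−κ|x|}. The derivative jump ψ'(0⁺) − ψ'(0⁻) = −(2mλ/ℏ²)ψ(0) fixes κ = mλ/ℏ² = 2.592.
Then E = −ℏ²κ²/(2m) = −mλ²/(2ℏ²) = -2.708.

E = -2.71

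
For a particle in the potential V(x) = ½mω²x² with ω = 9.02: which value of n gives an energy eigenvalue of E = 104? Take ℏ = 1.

E_n = ℏω(n + ½) ⇒ n = E/(ℏω) − ½ = 104/9.02 − 0.5 = 11.030 → n = 11.

n = 11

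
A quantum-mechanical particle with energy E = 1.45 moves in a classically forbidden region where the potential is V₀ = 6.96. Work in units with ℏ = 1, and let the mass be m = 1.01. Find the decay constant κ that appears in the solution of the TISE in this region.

Since E < V₀ the TISE in this region is ψ'' = κ²ψ with κ = √(2m(V₀ − E))/ℏ.
κ = √(2 × 1.01 × 5.51) = 3.336.

κ = 3.34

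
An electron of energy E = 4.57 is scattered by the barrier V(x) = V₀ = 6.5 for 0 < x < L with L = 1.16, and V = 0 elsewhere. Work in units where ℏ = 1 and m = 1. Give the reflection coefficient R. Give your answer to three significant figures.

Since E < V₀ the interior solution is evanescent with decay constant κ = √(2m(V₀ − E))/ℏ = 1.965.
κL = 2.279, sinh(κL) = 4.832.
The exact tunnelling result is T⁻¹ = 1 + V₀² sinh²(κL) / [4E(V₀ − E)] = 28.97, so T = 0.0345.
R = 1 − T = 0.965.

R = 0.965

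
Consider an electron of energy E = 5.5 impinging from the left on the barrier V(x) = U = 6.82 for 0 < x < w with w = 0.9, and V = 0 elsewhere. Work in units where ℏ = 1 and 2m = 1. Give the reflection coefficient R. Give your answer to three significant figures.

Since E < U the interior solution is evanescent with decay constant κ = √(2m(U − E))/ℏ = 1.149.
κw = 1.034, sinh(κw) = 1.228.
The exact tunnelling result is T⁻¹ = 1 + U² sinh²(κw) / [4E(U − E)] = 3.417, so T = 0.293.
R = 1 − T = 0.707.

R = 0.707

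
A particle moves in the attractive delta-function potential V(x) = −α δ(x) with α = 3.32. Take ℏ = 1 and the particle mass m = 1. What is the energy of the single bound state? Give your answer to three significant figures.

For x ≠ 0 the bound state is ψ ∝ e^{−κ|x|}; integrating the TISE across the delta gives the cusp condition 2κ = 2mα/ℏ², so κ = 3.320.
Then E = −ℏ²κ²/(2m) = −mα²/(2ℏ²) = -5.511.

E = -5.51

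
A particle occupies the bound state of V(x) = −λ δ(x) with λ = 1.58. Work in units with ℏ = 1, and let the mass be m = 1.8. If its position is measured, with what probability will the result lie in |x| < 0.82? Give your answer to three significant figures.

P = 0.991

The normalised bound state is ψ = √κ e^{−κ|x|} with κ = mλ/ℏ² = 2.844.
P(|x| < d) = ∫_{−d}^{d} κ e^{−2κ|x|} dx = 1 − e^{−2κd} = 1 − e^{−4.664} = 0.9906.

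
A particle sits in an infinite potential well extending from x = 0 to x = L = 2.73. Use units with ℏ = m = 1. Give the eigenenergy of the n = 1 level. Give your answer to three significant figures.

The infinite-well eigenfunctions ψ_n = √(2/L) sin(nπx/L) vanish at both walls, giving E_n = n²π²ℏ²/(2mL²).
E_1 = 1² × π² / (2 × 1 × 2.73²) = 0.6621.

E = 0.662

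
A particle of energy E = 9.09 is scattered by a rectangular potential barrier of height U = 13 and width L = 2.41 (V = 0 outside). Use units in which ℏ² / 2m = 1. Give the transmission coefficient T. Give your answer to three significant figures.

T = 0.000244

Since E < U the interior solution is evanescent with decay constant κ = √(2m(U − E))/ℏ = 1.977.
κL = 4.765, sinh(κL) = 58.69.
Matching ψ, ψ′ at both faces gives T = [1 + U² sinh²(κL) / (4E(U − E))]⁻¹ = 1/4095 = 0.000244.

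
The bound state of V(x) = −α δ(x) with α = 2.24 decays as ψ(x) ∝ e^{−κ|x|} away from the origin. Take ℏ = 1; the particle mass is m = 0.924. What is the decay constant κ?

κ = 2.07

Integrate −(ℏ²/2m)ψ'' − αδ(x)ψ = Eψ from −ε to +ε: the ψ'' term gives ψ'(0⁺) − ψ'(0⁻) and the δ term gives −(2mα/ℏ²)ψ(0).
With ψ ∝ e^{−κ|x|} this yields −2κ = −2mα/ℏ², so κ = mα/ℏ² = 2.070.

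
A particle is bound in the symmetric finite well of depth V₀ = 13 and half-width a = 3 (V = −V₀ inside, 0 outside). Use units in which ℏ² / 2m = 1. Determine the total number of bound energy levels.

The dimensionless depth is z₀ = a√(2mV₀)/ℏ = 3 × √(13.00) = 10.82.
The even/odd transcendental equations gain one root per π/2 in z₀, giving N = 1 + ⌊2z₀/π⌋ = 1 + ⌊6.886⌋ = 7.

N = 7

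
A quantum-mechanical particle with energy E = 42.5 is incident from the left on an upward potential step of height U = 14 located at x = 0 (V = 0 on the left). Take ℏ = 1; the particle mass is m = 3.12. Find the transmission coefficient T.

On each side the TISE gives plane waves with k = √(2m(E − V))/ℏ: k₁ = √(2·3.12·42.5) = 16.28, k₂ = √(2·3.12·28.5) = 13.34.
Matching ψ and ψ′ at x = 0 gives r = (k₁ − k₂)/(k₁ + k₂), so R = r² = 0.009914 and T = 1 − R = 0.9901.

T = 0.990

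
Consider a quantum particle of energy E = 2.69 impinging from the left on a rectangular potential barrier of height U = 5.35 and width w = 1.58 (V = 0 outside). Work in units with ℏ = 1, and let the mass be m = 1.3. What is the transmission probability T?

Since E < U the interior solution is evanescent with decay constant κ = √(2m(U − E))/ℏ = 2.630.
κw = 4.155, sinh(κw) = 31.87.
Matching ψ, ψ′ at both faces gives T = [1 + U² sinh²(κw) / (4E(U − E))]⁻¹ = 1/1017 = 0.000983.

T = 0.000983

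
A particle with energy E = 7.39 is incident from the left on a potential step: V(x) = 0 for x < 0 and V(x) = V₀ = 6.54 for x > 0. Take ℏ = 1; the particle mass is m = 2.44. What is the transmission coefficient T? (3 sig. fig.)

On each side the TISE gives plane waves with k = √(2m(E − V))/ℏ: k₁ = √(2·2.44·7.39) = 6.005, k₂ = √(2·2.44·0.85) = 2.037.
Continuity of ψ and ψ′ at the step yields the reflection amplitude r = (k₁ − k₂)/(k₁ + k₂) = 0.4935; thus R = |r|² = 0.2435, T = 0.7565.

T = 0.756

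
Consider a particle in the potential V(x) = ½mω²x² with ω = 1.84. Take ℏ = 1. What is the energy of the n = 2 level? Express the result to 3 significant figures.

E = 4.60

Using E_n = (n + ½)ℏω: E_2 = 2.5 × 1.84 = 4.600.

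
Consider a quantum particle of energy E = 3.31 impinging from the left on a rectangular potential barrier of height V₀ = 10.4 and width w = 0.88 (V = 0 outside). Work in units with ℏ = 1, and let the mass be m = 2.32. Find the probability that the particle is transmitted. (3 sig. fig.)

E < V₀: inside the barrier ψ ∝ e^{±κx} with κ = √(2m(V₀ − E))/ℏ = 5.736.
κw = 5.047, sinh(κw) = 77.80.
Matching ψ, ψ′ at both faces gives T = [1 + V₀² sinh²(κw) / (4E(V₀ − E))]⁻¹ = 1/6976 = 0.000143.

T = 0.000143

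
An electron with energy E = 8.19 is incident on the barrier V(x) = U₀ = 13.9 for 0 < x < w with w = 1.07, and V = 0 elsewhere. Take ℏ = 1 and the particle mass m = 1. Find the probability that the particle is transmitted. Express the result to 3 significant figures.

T = 0.00280

E < U₀: inside the barrier ψ ∝ e^{±κx} with κ = √(2m(U₀ − E))/ℏ = 3.379.
κw = 3.616, sinh(κw) = 18.58.
Matching ψ, ψ′ at both faces gives T = [1 + U₀² sinh²(κw) / (4E(U₀ − E))]⁻¹ = 1/357.5 = 0.00280.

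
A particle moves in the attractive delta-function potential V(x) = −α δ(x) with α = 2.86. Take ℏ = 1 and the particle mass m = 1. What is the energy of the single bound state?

E = -4.09

For x ≠ 0 the bound state is ψ ∝ e^{−κ|x|}; integrating the TISE across the delta gives the cusp condition 2κ = 2mα/ℏ², so κ = 2.860.
Then E = −ℏ²κ²/(2m) = −mα²/(2ℏ²) = -4.090.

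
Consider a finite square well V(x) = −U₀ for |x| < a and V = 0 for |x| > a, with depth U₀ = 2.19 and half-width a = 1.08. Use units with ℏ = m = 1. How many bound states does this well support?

Define the well-strength parameter z₀ = (a/ℏ)√(2mU₀) = 1.08 × √(2·1·2.19) = 2.260.
The even/odd transcendental equations gain one root per π/2 in z₀, giving N = 1 + ⌊2z₀/π⌋ = 1 + ⌊1.439⌋ = 2.

N = 2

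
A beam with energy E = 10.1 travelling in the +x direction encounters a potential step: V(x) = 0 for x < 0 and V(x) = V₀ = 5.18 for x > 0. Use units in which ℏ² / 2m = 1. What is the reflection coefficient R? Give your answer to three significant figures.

R = 0.0316

The wavenumbers are k₁ = √(2mE)/ℏ = 3.178 on the left and k₂ = √(2m(E − V₀))/ℏ = 2.218 on the right.
Matching ψ and ψ′ at x = 0 gives r = (k₁ − k₂)/(k₁ + k₂), so R = r² = 0.03165 and T = 1 − R = 0.9684.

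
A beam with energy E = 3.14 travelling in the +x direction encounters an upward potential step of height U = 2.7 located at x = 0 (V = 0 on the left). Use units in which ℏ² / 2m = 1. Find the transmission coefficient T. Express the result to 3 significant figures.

T = 0.793

On each side the TISE gives plane waves with k = √(2m(E − V))/ℏ: k₁ = √(2·½·3.14) = 1.772, k₂ = √(2·½·0.44) = 0.6633.
Continuity of ψ and ψ′ at the step yields the reflection amplitude r = (k₁ − k₂)/(k₁ + k₂) = 0.4552; thus R = |r|² = 0.2073, T = 0.7927.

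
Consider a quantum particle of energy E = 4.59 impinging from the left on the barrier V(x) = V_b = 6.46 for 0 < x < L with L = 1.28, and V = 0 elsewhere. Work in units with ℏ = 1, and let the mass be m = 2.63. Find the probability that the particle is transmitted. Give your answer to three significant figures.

T = 0.00107

E < V_b: inside the barrier ψ ∝ e^{±κx} with κ = √(2m(V_b − E))/ℏ = 3.136.
κL = 4.014, sinh(κL) = 27.69.
Matching ψ, ψ′ at both faces gives T = [1 + V_b² sinh²(κL) / (4E(V_b − E))]⁻¹ = 1/932.7 = 0.00107.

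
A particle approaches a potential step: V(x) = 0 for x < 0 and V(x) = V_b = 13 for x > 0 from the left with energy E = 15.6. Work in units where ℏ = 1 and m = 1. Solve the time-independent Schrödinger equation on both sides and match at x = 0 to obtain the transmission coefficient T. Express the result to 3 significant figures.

T = 0.823

The wavenumbers are k₁ = √(2mE)/ℏ = 5.586 on the left and k₂ = √(2m(E − V_b))/ℏ = 2.280 on the right.
Matching ψ and ψ′ at x = 0 gives r = (k₁ − k₂)/(k₁ + k₂), so R = r² = 0.1766 and T = 1 − R = 0.8234.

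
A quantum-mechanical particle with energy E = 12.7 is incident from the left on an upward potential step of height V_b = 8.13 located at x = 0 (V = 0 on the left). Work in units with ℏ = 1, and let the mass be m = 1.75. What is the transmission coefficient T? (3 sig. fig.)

T = 0.937

On each side the TISE gives plane waves with k = √(2m(E − V))/ℏ: k₁ = √(2·1.75·12.7) = 6.667, k₂ = √(2·1.75·4.57) = 3.999.
Continuity of ψ and ψ′ at the step yields the reflection amplitude r = (k₁ − k₂)/(k₁ + k₂) = 0.2501; thus R = |r|² = 0.06255, T = 0.9374.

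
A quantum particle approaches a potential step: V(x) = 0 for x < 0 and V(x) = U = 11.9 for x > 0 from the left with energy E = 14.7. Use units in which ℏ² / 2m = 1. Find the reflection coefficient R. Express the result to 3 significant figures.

On each side the TISE gives plane waves with k = √(2m(E − V))/ℏ: k₁ = √(2·½·14.7) = 3.834, k₂ = √(2·½·2.8) = 1.673.
Matching ψ and ψ′ at x = 0 gives r = (k₁ − k₂)/(k₁ + k₂), so R = r² = 0.1539 and T = 1 − R = 0.8461.

R = 0.154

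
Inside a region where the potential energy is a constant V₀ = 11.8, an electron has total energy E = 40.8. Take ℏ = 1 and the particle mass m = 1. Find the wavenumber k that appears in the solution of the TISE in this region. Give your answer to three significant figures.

With E > V₀ the solution is oscillatory, ψ ∝ e^{±ikx} with k = √(2m(E − V₀))/ℏ.
k = √(2 × 1 × 29) = 7.616.

k = 7.62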